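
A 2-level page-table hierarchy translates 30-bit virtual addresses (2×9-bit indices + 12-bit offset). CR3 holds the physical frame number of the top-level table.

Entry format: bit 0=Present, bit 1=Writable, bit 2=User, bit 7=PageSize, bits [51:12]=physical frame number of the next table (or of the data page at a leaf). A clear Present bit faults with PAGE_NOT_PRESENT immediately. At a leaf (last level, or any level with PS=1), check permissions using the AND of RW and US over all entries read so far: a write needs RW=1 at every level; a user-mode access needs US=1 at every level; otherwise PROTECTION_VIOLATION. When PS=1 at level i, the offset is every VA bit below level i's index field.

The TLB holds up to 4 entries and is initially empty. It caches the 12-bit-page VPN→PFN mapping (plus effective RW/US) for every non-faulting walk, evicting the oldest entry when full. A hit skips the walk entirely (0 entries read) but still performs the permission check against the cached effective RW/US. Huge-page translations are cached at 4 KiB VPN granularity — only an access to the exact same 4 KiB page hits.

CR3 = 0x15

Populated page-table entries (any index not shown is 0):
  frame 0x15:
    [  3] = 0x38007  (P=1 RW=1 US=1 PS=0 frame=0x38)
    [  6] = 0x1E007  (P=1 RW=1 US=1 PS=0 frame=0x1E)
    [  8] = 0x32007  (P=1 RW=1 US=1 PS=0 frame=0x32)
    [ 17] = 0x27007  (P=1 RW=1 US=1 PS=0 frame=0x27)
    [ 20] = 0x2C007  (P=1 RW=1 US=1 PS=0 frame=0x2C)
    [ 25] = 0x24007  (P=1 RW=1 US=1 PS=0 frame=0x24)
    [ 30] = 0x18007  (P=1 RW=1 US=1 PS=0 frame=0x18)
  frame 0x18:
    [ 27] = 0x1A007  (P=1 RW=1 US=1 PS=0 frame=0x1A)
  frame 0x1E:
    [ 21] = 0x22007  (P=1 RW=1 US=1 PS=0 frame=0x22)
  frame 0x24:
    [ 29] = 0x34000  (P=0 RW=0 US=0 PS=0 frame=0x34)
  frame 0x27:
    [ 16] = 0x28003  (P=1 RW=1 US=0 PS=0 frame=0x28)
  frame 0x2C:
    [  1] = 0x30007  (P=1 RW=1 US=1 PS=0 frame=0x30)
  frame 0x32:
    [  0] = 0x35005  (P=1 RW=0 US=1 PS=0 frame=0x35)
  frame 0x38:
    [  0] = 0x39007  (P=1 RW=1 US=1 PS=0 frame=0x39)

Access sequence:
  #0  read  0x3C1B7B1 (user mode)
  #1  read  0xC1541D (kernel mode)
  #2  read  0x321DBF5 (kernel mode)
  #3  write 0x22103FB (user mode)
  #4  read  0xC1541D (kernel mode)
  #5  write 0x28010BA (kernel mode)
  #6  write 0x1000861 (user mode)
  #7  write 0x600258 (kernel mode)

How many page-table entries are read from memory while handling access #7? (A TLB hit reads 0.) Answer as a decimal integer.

Per-access translation:
#0 VA=0x3C1B7B1 (r,user):
  [0] read 0x15 idx=30: raw=0x18007 flags P=1 W=1 U=1 S=0
  [1] read 0x18 idx=27: raw=0x1A007 flags P=1 W=1 U=1 S=0
  ⇒ phys 0x1A7B1  [2 reads]
#1 VA=0xC1541D (r,kernel):
  [0] read 0x15 idx=6: raw=0x1E007 flags P=1 W=1 U=1 S=0
  [1] read 0x1E idx=21: raw=0x22007 flags P=1 W=1 U=1 S=0
  ⇒ phys 0x2241D  [2 reads]
#2 VA=0x321DBF5 (r,kernel):
  [0] read 0x15 idx=25: raw=0x24007 flags P=1 W=1 U=1 S=0
  [1] read 0x24 idx=29: raw=0x34000 flags P=0 W=0 U=0 S=0
  → PAGE_NOT_PRESENT  (2 entries read)
#3 VA=0x22103FB (w,user):
  [0] read 0x15 idx=17: raw=0x27007 flags P=1 W=1 U=1 S=0
  [1] read 0x27 idx=16: raw=0x28003 flags P=1 W=1 U=0 S=0
  → PROTECTION_VIOLATION  (2 entries read)
#4 VA=0xC1541D (r,kernel):
  TLB hit vpn=0xC15 → PA=0x2241D
#5 VA=0x28010BA (w,kernel):
  [0] read 0x15 idx=20: raw=0x2C007 flags P=1 W=1 U=1 S=0
  [1] read 0x2C idx=1: raw=0x30007 flags P=1 W=1 U=1 S=0
  ⇒ phys 0x300BA  [2 reads]
#6 VA=0x1000861 (w,user):
  [0] read 0x15 idx=8: raw=0x32007 flags P=1 W=1 U=1 S=0
  [1] read 0x32 idx=0: raw=0x35005 flags P=1 W=0 U=1 S=0
  → PROTECTION_VIOLATION  (2 entries read)
#7 VA=0x600258 (w,kernel):
  [0] read 0x15 idx=3: raw=0x38007 flags P=1 W=1 U=1 S=0
  [1] read 0x38 idx=0: raw=0x39007 flags P=1 W=1 U=1 S=0
  ⇒ phys 0x39258  [2 reads]

Entries read for #7: 2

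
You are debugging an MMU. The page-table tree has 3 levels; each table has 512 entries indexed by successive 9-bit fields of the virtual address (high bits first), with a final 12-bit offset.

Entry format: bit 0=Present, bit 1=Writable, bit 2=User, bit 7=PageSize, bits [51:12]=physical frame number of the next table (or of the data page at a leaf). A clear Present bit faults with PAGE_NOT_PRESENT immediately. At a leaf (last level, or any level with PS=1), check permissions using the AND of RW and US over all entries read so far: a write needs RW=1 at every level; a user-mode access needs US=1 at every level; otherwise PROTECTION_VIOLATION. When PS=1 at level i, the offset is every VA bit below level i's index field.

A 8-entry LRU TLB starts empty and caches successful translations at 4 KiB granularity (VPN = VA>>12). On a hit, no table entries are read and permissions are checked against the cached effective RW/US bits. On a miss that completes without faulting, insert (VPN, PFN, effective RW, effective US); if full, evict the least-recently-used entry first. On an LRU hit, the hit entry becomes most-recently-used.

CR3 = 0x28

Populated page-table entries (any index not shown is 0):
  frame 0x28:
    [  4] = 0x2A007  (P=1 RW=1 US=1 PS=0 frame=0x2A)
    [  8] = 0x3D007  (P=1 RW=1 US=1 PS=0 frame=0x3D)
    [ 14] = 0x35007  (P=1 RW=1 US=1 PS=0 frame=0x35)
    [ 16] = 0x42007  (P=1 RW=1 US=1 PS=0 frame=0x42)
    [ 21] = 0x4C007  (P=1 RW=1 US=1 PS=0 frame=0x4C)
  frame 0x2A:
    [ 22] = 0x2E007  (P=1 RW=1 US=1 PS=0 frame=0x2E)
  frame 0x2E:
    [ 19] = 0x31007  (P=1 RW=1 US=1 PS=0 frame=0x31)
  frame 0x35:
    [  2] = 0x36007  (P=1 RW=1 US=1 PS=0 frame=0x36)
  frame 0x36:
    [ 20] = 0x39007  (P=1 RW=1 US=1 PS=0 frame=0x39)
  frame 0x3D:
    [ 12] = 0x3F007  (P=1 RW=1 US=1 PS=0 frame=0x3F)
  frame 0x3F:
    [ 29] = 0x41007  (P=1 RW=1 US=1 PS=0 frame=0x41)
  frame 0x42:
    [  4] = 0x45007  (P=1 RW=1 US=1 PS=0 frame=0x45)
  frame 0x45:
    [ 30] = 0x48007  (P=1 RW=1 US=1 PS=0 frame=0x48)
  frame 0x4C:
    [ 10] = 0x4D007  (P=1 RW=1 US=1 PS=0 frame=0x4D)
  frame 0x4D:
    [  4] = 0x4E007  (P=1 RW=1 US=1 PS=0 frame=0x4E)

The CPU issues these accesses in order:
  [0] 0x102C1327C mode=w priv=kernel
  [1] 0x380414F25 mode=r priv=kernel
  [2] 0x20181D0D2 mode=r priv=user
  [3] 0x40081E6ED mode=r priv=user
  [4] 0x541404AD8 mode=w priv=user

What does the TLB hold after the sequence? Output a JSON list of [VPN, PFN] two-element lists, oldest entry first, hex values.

Trace:
#0 VA=0x102C1327C (w,kernel):
  lvl0: tbl 0x28, slot 4 ⇒ 0x2A007 (P1/RW1/US1/PS0)
  lvl1: tbl 0x2A, slot 22 ⇒ 0x2E007 (P1/RW1/US1/PS0)
  lvl2: tbl 0x2E, slot 19 ⇒ 0x31007 (P1/RW1/US1/PS0)
  ⇒ phys 0x3127C  [3 reads]
#1 VA=0x380414F25 (r,kernel):
  lvl0: tbl 0x28, slot 14 ⇒ 0x35007 (P1/RW1/US1/PS0)
  lvl1: tbl 0x35, slot 2 ⇒ 0x36007 (P1/RW1/US1/PS0)
  lvl2: tbl 0x36, slot 20 ⇒ 0x39007 (P1/RW1/US1/PS0)
  ⇒ phys 0x39F25  [3 reads]
#2 VA=0x20181D0D2 (r,user):
  lvl0: tbl 0x28, slot 8 ⇒ 0x3D007 (P1/RW1/US1/PS0)
  lvl1: tbl 0x3D, slot 12 ⇒ 0x3F007 (P1/RW1/US1/PS0)
  lvl2: tbl 0x3F, slot 29 ⇒ 0x41007 (P1/RW1/US1/PS0)
  ⇒ phys 0x410D2  [3 reads]
#3 VA=0x40081E6ED (r,user):
  lvl0: tbl 0x28, slot 16 ⇒ 0x42007 (P1/RW1/US1/PS0)
  lvl1: tbl 0x42, slot 4 ⇒ 0x45007 (P1/RW1/US1/PS0)
  lvl2: tbl 0x45, slot 30 ⇒ 0x48007 (P1/RW1/US1/PS0)
  ⇒ phys 0x486ED  [3 reads]
#4 VA=0x541404AD8 (w,user):
  lvl0: tbl 0x28, slot 21 ⇒ 0x4C007 (P1/RW1/US1/PS0)
  lvl1: tbl 0x4C, slot 10 ⇒ 0x4D007 (P1/RW1/US1/PS0)
  lvl2: tbl 0x4D, slot 4 ⇒ 0x4E007 (P1/RW1/US1/PS0)
  ⇒ phys 0x4EAD8  [3 reads]

TLB: [["0x102C13", "0x31"], ["0x380414", "0x39"], ["0x20181D", "0x41"], ["0x40081E", "0x48"], ["0x541404", "0x4E"]]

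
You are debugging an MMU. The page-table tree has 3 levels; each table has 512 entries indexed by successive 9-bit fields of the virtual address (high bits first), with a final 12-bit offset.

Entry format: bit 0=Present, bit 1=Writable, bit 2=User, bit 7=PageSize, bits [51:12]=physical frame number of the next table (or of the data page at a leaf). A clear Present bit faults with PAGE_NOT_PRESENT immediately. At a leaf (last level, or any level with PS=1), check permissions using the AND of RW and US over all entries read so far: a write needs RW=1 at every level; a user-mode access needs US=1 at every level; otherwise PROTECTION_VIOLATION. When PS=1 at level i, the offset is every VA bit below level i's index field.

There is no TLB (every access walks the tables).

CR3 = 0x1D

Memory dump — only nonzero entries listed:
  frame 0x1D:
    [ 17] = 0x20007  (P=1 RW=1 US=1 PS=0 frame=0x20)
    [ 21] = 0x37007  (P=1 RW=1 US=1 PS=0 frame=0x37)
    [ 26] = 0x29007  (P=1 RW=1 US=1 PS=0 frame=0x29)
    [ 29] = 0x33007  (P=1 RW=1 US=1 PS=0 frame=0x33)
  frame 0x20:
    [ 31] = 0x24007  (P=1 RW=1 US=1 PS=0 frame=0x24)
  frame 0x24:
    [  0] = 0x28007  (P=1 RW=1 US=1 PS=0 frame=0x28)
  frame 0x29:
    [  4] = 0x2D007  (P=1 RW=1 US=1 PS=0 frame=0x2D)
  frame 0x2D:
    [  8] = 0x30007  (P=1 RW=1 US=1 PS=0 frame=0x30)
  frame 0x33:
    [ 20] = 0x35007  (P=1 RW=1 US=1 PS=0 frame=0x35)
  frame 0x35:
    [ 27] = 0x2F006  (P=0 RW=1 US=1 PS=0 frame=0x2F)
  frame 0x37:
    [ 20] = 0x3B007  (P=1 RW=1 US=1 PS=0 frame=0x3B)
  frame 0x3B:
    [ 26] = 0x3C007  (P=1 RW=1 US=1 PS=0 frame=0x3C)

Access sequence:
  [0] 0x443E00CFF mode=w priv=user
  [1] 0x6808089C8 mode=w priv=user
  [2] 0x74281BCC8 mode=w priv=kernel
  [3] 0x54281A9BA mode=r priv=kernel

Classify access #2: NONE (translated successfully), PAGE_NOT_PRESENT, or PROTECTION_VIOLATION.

Trace:
#0 VA=0x443E00CFF (w,user):
  [0] read 0x1D idx=17: raw=0x20007 flags P=1 W=1 U=1 S=0
  [1] read 0x20 idx=31: raw=0x24007 flags P=1 W=1 U=1 S=0
  [2] read 0x24 idx=0: raw=0x28007 flags P=1 W=1 U=1 S=0
  ✓ 0x28CFF  — 3 lookups
#1 VA=0x6808089C8 (w,user):
  [0] read 0x1D idx=26: raw=0x29007 flags P=1 W=1 U=1 S=0
  [1] read 0x29 idx=4: raw=0x2D007 flags P=1 W=1 U=1 S=0
  [2] read 0x2D idx=8: raw=0x30007 flags P=1 W=1 U=1 S=0
  ✓ 0x309C8  — 3 lookups
#2 VA=0x74281BCC8 (w,kernel):
  [0] read 0x1D idx=29: raw=0x33007 flags P=1 W=1 U=1 S=0
  [1] read 0x33 idx=20: raw=0x35007 flags P=1 W=1 U=1 S=0
  [2] read 0x35 idx=27: raw=0x2F006 flags P=0 W=1 U=1 S=0
  ✗ PAGE_NOT_PRESENT  [3 reads]
#3 VA=0x54281A9BA (r,kernel):
  [0] read 0x1D idx=21: raw=0x37007 flags P=1 W=1 U=1 S=0
  [1] read 0x37 idx=20: raw=0x3B007 flags P=1 W=1 U=1 S=0
  [2] read 0x3B idx=26: raw=0x3C007 flags P=1 W=1 U=1 S=0
  ✓ 0x3C9BA  — 3 lookups

Access #2 fault: PAGE_NOT_PRESENT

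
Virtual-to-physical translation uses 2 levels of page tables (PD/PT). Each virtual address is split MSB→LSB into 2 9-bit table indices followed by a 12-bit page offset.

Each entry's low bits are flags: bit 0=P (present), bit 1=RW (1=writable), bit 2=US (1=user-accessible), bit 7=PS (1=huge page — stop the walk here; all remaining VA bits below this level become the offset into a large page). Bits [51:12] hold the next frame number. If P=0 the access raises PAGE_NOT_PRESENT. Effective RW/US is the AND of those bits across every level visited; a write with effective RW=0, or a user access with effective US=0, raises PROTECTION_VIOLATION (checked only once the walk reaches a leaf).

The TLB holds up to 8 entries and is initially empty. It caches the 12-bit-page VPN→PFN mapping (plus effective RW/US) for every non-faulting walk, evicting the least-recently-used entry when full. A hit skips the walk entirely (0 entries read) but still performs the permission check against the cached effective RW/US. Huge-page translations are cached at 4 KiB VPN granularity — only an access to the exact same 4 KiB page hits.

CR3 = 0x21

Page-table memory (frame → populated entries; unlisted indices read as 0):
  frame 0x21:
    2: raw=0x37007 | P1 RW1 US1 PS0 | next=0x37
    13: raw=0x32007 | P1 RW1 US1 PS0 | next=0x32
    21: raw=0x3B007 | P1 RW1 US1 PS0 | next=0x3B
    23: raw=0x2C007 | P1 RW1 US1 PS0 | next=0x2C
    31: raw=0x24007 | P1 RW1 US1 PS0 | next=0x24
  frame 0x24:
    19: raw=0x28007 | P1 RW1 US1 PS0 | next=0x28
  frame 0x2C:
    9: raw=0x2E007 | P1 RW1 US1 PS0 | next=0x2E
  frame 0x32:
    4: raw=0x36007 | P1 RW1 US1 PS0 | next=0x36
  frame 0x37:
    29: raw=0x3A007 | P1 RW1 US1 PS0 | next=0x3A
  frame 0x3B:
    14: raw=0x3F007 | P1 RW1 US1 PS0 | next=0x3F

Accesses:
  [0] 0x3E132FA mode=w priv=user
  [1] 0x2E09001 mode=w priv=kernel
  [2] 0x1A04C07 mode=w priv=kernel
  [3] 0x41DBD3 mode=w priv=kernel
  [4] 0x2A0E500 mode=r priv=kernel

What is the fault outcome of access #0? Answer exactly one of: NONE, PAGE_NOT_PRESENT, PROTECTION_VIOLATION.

Trace:
#0 VA=0x3E132FA (w,user):
  [0] read 0x21 idx=31: raw=0x24007 flags P=1 W=1 U=1 S=0
  [1] read 0x24 idx=19: raw=0x28007 flags P=1 W=1 U=1 S=0
  ⇒ phys 0x282FA  [2 reads]
#1 VA=0x2E09001 (w,kernel):
  [0] read 0x21 idx=23: raw=0x2C007 flags P=1 W=1 U=1 S=0
  [1] read 0x2C idx=9: raw=0x2E007 flags P=1 W=1 U=1 S=0
  ⇒ phys 0x2E001  [2 reads]
#2 VA=0x1A04C07 (w,kernel):
  [0] read 0x21 idx=13: raw=0x32007 flags P=1 W=1 U=1 S=0
  [1] read 0x32 idx=4: raw=0x36007 flags P=1 W=1 U=1 S=0
  ⇒ phys 0x36C07  [2 reads]
#3 VA=0x41DBD3 (w,kernel):
  [0] read 0x21 idx=2: raw=0x37007 flags P=1 W=1 U=1 S=0
  [1] read 0x37 idx=29: raw=0x3A007 flags P=1 W=1 U=1 S=0
  ⇒ phys 0x3ABD3  [2 reads]
#4 VA=0x2A0E500 (r,kernel):
  [0] read 0x21 idx=21: raw=0x3B007 flags P=1 W=1 U=1 S=0
  [1] read 0x3B idx=14: raw=0x3F007 flags P=1 W=1 U=1 S=0
  ⇒ phys 0x3F500  [2 reads]

Access #0 fault: NONE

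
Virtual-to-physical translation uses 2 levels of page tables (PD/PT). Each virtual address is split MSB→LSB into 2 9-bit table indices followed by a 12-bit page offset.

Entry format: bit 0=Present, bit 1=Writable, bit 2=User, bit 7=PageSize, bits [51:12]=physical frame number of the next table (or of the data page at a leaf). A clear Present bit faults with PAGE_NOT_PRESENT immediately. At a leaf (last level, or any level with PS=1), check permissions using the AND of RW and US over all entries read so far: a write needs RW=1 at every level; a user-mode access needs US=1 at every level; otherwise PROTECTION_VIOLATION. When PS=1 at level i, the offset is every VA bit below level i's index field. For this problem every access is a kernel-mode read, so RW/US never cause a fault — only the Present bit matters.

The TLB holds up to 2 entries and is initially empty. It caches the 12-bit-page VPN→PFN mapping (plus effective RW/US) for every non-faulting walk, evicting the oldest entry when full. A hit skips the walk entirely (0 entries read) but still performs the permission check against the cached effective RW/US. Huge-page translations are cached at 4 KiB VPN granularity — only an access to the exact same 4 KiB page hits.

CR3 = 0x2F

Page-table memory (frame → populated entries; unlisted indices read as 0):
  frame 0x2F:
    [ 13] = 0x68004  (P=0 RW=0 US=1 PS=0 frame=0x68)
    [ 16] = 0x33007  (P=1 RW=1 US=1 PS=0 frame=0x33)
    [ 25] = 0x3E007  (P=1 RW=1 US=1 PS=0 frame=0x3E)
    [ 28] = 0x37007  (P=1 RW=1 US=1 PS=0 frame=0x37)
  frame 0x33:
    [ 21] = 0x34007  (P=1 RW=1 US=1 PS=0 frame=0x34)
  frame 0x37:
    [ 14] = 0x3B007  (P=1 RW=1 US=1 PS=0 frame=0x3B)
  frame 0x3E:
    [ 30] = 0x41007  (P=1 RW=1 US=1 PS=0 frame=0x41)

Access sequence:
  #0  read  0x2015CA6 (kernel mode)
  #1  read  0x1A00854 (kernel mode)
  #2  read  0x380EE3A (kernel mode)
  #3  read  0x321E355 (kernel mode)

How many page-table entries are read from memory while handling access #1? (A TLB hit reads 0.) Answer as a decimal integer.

Walk each access:
#0 VA=0x2015CA6 (r,kernel):
  lvl0: tbl 0x2F, slot 16 ⇒ 0x33007 (P1/RW1/US1/PS0)
  lvl1: tbl 0x33, slot 21 ⇒ 0x34007 (P1/RW1/US1/PS0)
  ⇒ phys 0x34CA6  [2 reads]
#1 VA=0x1A00854 (r,kernel):
  lvl0: tbl 0x2F, slot 13 ⇒ 0x68004 (P0/RW0/US1/PS0)
  → PAGE_NOT_PRESENT  (1 entries read)
#2 VA=0x380EE3A (r,kernel):
  lvl0: tbl 0x2F, slot 28 ⇒ 0x37007 (P1/RW1/US1/PS0)
  lvl1: tbl 0x37, slot 14 ⇒ 0x3B007 (P1/RW1/US1/PS0)
  ⇒ phys 0x3BE3A  [2 reads]
#3 VA=0x321E355 (r,kernel):
  lvl0: tbl 0x2F, slot 25 ⇒ 0x3E007 (P1/RW1/US1/PS0)
  lvl1: tbl 0x3E, slot 30 ⇒ 0x41007 (P1/RW1/US1/PS0)
  ⇒ phys 0x41355  [2 reads]

Entries read for #1: 1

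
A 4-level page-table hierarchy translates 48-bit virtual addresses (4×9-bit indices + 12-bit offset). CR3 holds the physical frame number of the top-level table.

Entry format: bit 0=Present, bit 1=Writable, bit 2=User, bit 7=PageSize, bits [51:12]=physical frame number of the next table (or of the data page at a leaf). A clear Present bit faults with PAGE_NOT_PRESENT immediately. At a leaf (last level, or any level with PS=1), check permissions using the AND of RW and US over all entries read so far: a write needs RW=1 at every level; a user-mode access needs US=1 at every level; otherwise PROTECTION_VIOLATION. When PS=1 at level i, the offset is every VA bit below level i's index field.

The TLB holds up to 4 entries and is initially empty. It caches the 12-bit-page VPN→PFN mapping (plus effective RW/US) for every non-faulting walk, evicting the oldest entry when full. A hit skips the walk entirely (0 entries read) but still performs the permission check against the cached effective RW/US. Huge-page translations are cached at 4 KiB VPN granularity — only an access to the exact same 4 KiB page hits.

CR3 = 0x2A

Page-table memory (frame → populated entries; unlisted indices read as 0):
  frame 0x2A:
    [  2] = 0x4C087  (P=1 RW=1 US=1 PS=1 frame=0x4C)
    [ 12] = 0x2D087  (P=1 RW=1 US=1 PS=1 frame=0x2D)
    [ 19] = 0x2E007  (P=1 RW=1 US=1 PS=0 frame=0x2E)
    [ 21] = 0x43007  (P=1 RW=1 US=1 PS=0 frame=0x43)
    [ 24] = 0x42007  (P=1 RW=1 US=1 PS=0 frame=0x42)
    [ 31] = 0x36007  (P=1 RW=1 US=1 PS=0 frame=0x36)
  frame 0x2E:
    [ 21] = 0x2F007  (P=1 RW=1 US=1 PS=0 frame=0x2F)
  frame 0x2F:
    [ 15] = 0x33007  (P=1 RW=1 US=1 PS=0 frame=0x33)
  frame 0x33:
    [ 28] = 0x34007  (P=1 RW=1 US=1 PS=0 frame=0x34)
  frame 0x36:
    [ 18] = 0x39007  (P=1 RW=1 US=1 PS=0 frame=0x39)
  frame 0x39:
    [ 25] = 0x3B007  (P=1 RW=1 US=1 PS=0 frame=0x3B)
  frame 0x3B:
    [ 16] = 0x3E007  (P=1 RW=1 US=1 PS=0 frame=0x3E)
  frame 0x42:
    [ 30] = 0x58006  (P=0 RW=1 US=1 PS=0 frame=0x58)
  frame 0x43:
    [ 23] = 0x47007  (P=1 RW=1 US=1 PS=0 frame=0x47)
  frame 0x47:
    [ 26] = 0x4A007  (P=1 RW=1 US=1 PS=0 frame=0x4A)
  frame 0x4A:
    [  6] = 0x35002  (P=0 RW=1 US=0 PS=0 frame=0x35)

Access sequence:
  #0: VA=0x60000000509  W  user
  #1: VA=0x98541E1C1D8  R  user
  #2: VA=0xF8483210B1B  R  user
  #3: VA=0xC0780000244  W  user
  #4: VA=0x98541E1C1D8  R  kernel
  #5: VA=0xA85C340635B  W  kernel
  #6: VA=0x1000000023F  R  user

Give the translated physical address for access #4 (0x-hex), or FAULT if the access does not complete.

Per-access translation:
#0 VA=0x60000000509 (w,user):
  lvl0: tbl 0x2A, slot 12 ⇒ 0x2D087 (P1/RW1/US1/PS1)
  ✓ 0x2D509 (huge @L0)  — 1 lookups
#1 VA=0x98541E1C1D8 (r,user):
  lvl0: tbl 0x2A, slot 19 ⇒ 0x2E007 (P1/RW1/US1/PS0)
  lvl1: tbl 0x2E, slot 21 ⇒ 0x2F007 (P1/RW1/US1/PS0)
  lvl2: tbl 0x2F, slot 15 ⇒ 0x33007 (P1/RW1/US1/PS0)
  lvl3: tbl 0x33, slot 28 ⇒ 0x34007 (P1/RW1/US1/PS0)
  ✓ 0x341D8  — 4 lookups
#2 VA=0xF8483210B1B (r,user):
  lvl0: tbl 0x2A, slot 31 ⇒ 0x36007 (P1/RW1/US1/PS0)
  lvl1: tbl 0x36, slot 18 ⇒ 0x39007 (P1/RW1/US1/PS0)
  lvl2: tbl 0x39, slot 25 ⇒ 0x3B007 (P1/RW1/US1/PS0)
  lvl3: tbl 0x3B, slot 16 ⇒ 0x3E007 (P1/RW1/US1/PS0)
  ✓ 0x3EB1B  — 4 lookups
#3 VA=0xC0780000244 (w,user):
  lvl0: tbl 0x2A, slot 24 ⇒ 0x42007 (P1/RW1/US1/PS0)
  lvl1: tbl 0x42, slot 30 ⇒ 0x58006 (P0/RW1/US1/PS0)
  ✗ PAGE_NOT_PRESENT  [2 reads]
#4 VA=0x98541E1C1D8 (r,kernel):
  TLB hit vpn=0x98541E1C → PA=0x341D8
#5 VA=0xA85C340635B (w,kernel):
  lvl0: tbl 0x2A, slot 21 ⇒ 0x43007 (P1/RW1/US1/PS0)
  lvl1: tbl 0x43, slot 23 ⇒ 0x47007 (P1/RW1/US1/PS0)
  lvl2: tbl 0x47, slot 26 ⇒ 0x4A007 (P1/RW1/US1/PS0)
  lvl3: tbl 0x4A, slot 6 ⇒ 0x35002 (P0/RW1/US0/PS0)
  ✗ PAGE_NOT_PRESENT  [4 reads]
#6 VA=0x1000000023F (r,user):
  lvl0: tbl 0x2A, slot 2 ⇒ 0x4C087 (P1/RW1/US1/PS1)
  ✓ 0x4C23F (huge @L0)  — 1 lookups

Access #4 PA: 0x341D8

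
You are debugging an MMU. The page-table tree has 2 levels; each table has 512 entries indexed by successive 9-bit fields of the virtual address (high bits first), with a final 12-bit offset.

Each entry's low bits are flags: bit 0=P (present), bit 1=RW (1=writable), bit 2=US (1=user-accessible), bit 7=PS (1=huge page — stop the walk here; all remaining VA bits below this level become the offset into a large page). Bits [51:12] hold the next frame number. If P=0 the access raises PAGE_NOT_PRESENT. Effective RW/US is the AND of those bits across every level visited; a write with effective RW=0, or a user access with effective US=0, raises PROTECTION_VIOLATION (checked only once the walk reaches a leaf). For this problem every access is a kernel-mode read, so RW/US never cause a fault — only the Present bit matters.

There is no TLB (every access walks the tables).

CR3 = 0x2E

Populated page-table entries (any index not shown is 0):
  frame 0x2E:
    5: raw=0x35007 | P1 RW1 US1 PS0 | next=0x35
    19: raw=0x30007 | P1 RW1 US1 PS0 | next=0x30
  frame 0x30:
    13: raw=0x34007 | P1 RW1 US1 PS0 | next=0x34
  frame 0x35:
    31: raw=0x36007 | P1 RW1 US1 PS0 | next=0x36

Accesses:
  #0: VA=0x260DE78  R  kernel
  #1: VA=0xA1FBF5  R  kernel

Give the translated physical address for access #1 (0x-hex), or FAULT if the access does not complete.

Walk each access:
#0 VA=0x260DE78 (r,kernel):
  [0] read 0x2E idx=19: raw=0x30007 flags P=1 W=1 U=1 S=0
  [1] read 0x30 idx=13: raw=0x34007 flags P=1 W=1 U=1 S=0
  ⇒ phys 0x34E78  [2 reads]
#1 VA=0xA1FBF5 (r,kernel):
  [0] read 0x2E idx=5: raw=0x35007 flags P=1 W=1 U=1 S=0
  [1] read 0x35 idx=31: raw=0x36007 flags P=1 W=1 U=1 S=0
  ⇒ phys 0x36BF5  [2 reads]

Access #1 PA: 0x36BF5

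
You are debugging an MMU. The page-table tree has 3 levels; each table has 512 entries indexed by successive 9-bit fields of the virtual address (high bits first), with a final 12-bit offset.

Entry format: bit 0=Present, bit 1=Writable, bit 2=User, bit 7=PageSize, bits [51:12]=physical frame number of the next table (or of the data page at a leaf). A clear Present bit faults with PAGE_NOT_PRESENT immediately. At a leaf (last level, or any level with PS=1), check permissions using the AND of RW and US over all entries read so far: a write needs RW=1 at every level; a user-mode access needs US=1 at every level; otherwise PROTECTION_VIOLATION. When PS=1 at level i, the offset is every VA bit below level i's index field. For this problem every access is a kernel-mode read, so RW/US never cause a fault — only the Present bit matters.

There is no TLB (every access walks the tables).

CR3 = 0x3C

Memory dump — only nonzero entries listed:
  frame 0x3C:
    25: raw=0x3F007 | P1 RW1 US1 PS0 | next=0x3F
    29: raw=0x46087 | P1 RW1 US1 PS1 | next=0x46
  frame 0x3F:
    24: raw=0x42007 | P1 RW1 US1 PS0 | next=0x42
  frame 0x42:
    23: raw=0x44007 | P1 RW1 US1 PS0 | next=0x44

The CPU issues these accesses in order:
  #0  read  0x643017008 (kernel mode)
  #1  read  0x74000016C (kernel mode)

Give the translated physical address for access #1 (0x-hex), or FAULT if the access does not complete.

Trace:
#0 VA=0x643017008 (r,kernel):
  [0] read 0x3C idx=25: raw=0x3F007 flags P=1 W=1 U=1 S=0
  [1] read 0x3F idx=24: raw=0x42007 flags P=1 W=1 U=1 S=0
  [2] read 0x42 idx=23: raw=0x44007 flags P=1 W=1 U=1 S=0
  ⇒ phys 0x44008  [3 reads]
#1 VA=0x74000016C (r,kernel):
  [0] read 0x3C idx=29: raw=0x46087 flags P=1 W=1 U=1 S=1
  ⇒ phys 0x4616C (huge @L0)  [1 reads]

Access #1 PA: 0x4616C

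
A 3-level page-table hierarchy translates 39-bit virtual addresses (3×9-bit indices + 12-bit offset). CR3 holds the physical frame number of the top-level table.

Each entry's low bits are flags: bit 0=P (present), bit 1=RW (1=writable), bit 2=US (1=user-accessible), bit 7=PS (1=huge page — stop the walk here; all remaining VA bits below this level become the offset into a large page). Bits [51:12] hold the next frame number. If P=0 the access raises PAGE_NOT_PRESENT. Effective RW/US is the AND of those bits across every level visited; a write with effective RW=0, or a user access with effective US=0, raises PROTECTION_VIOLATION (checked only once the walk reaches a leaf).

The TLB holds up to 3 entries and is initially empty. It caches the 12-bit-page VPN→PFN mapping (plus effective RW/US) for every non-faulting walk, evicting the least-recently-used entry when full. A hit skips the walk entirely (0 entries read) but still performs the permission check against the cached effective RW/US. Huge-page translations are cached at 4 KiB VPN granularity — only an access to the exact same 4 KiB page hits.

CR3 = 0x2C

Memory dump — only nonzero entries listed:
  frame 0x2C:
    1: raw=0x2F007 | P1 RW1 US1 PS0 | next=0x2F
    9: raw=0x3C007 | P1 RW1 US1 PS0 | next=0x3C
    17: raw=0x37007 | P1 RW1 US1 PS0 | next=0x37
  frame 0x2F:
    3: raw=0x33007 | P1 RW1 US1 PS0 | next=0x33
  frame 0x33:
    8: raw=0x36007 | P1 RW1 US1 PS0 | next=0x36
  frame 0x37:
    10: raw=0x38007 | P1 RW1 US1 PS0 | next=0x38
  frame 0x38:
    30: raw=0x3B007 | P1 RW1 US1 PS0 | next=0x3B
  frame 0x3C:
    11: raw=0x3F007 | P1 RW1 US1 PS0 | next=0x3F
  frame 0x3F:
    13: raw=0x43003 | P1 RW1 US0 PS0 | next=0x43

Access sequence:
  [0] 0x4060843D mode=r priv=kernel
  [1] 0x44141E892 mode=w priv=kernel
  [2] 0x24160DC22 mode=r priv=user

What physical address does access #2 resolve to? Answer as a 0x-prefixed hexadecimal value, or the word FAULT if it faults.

Trace:
#0 VA=0x4060843D (r,kernel):
  lvl0: tbl 0x2C, slot 1 ⇒ 0x2F007 (P1/RW1/US1/PS0)
  lvl1: tbl 0x2F, slot 3 ⇒ 0x33007 (P1/RW1/US1/PS0)
  lvl2: tbl 0x33, slot 8 ⇒ 0x36007 (P1/RW1/US1/PS0)
  → PA=0x3643D  (3 entries read)
#1 VA=0x44141E892 (w,kernel):
  lvl0: tbl 0x2C, slot 17 ⇒ 0x37007 (P1/RW1/US1/PS0)
  lvl1: tbl 0x37, slot 10 ⇒ 0x38007 (P1/RW1/US1/PS0)
  lvl2: tbl 0x38, slot 30 ⇒ 0x3B007 (P1/RW1/US1/PS0)
  → PA=0x3B892  (3 entries read)
#2 VA=0x24160DC22 (r,user):
  lvl0: tbl 0x2C, slot 9 ⇒ 0x3C007 (P1/RW1/US1/PS0)
  lvl1: tbl 0x3C, slot 11 ⇒ 0x3F007 (P1/RW1/US1/PS0)
  lvl2: tbl 0x3F, slot 13 ⇒ 0x43003 (P1/RW1/US0/PS0)
  ✗ PROTECTION_VIOLATION  [3 reads]

Access #2 PA: FAULT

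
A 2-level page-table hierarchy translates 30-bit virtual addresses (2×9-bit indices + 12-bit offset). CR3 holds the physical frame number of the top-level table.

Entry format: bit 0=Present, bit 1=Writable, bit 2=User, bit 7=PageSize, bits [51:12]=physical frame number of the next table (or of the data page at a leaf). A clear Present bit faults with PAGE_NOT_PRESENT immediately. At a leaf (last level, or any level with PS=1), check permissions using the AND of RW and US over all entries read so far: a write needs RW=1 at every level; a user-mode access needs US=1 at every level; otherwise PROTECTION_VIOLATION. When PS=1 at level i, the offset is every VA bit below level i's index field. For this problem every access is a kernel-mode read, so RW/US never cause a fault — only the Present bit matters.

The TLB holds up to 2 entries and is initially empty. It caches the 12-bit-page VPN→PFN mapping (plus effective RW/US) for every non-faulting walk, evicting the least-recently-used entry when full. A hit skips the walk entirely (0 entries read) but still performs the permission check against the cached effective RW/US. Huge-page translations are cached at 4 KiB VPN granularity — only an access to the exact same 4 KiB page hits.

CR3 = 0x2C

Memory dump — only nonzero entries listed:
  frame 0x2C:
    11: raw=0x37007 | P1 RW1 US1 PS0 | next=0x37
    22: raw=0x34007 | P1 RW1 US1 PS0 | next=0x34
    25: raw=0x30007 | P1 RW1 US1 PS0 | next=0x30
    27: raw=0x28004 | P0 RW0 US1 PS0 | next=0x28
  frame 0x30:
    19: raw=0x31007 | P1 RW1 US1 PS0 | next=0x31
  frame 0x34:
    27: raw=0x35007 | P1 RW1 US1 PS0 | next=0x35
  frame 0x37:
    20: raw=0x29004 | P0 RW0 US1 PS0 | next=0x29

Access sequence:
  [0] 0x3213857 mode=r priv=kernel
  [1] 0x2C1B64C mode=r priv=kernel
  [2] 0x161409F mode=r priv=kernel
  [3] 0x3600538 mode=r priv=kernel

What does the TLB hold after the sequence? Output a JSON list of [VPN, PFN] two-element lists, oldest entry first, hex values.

Walk each access:
#0 VA=0x3213857 (r,kernel):
  lvl0: tbl 0x2C, slot 25 ⇒ 0x30007 (P1/RW1/US1/PS0)
  lvl1: tbl 0x30, slot 19 ⇒ 0x31007 (P1/RW1/US1/PS0)
  ✓ 0x31857  — 2 lookups
#1 VA=0x2C1B64C (r,kernel):
  lvl0: tbl 0x2C, slot 22 ⇒ 0x34007 (P1/RW1/US1/PS0)
  lvl1: tbl 0x34, slot 27 ⇒ 0x35007 (P1/RW1/US1/PS0)
  ✓ 0x3564C  — 2 lookups
#2 VA=0x161409F (r,kernel):
  lvl0: tbl 0x2C, slot 11 ⇒ 0x37007 (P1/RW1/US1/PS0)
  lvl1: tbl 0x37, slot 20 ⇒ 0x29004 (P0/RW0/US1/PS0)
  ⇒ fault: PAGE_NOT_PRESENT  — 2 lookups
#3 VA=0x3600538 (r,kernel):
  lvl0: tbl 0x2C, slot 27 ⇒ 0x28004 (P0/RW0/US1/PS0)
  ⇒ fault: PAGE_NOT_PRESENT  — 1 lookups

TLB: [["0x3213", "0x31"], ["0x2C1B", "0x35"]]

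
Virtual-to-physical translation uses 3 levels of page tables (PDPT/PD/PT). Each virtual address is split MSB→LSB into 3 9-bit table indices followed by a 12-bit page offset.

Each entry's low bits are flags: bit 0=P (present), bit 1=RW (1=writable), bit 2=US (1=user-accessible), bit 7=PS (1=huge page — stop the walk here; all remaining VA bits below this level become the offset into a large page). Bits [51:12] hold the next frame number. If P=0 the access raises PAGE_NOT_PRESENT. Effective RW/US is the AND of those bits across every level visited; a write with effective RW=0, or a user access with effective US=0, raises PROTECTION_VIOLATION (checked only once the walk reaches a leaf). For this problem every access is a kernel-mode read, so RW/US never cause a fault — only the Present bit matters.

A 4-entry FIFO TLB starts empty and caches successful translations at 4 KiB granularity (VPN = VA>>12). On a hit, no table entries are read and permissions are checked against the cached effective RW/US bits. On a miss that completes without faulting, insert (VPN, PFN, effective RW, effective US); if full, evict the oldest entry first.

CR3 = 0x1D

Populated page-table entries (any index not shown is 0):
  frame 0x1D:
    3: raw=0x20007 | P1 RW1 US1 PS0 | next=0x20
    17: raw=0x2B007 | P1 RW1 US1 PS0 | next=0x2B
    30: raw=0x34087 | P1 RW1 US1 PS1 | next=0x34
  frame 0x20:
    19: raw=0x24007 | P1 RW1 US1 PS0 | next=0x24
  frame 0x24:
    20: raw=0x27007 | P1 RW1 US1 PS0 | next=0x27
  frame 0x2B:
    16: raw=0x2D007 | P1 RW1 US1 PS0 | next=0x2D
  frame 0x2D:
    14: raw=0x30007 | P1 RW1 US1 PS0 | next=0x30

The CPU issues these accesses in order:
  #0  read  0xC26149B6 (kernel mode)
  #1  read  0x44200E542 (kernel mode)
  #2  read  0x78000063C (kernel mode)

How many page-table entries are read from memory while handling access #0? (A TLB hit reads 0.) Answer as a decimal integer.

Trace:
#0 VA=0xC26149B6 (r,kernel):
  L0: frame=0x1D idx=3 entry=0x20007 [P=1 RW=1 US=1 PS=0]
  L1: frame=0x20 idx=19 entry=0x24007 [P=1 RW=1 US=1 PS=0]
  L2: frame=0x24 idx=20 entry=0x27007 [P=1 RW=1 US=1 PS=0]
  ✓ 0x279B6  — 3 lookups
#1 VA=0x44200E542 (r,kernel):
  L0: frame=0x1D idx=17 entry=0x2B007 [P=1 RW=1 US=1 PS=0]
  L1: frame=0x2B idx=16 entry=0x2D007 [P=1 RW=1 US=1 PS=0]
  L2: frame=0x2D idx=14 entry=0x30007 [P=1 RW=1 US=1 PS=0]
  ✓ 0x30542  — 3 lookups
#2 VA=0x78000063C (r,kernel):
  L0: frame=0x1D idx=30 entry=0x34087 [P=1 RW=1 US=1 PS=1]
  ✓ 0x3463C (huge @L0)  — 1 lookups

Entries read for #0: 3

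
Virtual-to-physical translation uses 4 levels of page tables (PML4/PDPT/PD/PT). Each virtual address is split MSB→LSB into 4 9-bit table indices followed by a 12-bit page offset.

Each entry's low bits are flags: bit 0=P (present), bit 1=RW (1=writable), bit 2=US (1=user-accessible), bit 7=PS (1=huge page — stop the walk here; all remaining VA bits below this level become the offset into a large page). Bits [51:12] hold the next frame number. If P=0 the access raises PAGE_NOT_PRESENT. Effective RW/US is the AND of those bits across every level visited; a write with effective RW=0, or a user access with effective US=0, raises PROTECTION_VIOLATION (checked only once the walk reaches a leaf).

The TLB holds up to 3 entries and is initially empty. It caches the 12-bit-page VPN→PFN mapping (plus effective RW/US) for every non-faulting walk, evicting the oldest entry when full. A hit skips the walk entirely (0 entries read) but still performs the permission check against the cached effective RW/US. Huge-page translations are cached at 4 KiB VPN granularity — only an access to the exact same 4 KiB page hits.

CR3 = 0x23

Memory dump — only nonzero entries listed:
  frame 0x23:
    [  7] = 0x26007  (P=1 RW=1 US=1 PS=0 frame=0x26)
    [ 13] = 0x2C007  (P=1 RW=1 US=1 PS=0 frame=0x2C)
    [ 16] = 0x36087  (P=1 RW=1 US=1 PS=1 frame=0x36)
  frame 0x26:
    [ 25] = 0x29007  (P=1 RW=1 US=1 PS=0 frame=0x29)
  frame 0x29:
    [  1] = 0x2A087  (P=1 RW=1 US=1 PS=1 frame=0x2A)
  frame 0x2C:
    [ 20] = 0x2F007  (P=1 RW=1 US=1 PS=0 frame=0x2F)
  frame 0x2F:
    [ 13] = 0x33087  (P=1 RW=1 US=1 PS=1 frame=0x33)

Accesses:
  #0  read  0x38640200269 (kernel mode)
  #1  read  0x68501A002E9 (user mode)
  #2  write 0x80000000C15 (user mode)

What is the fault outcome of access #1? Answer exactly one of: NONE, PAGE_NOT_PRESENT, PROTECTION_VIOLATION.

Trace:
#0 VA=0x38640200269 (r,kernel):
  [0] read 0x23 idx=7: raw=0x26007 flags P=1 W=1 U=1 S=0
  [1] read 0x26 idx=25: raw=0x29007 flags P=1 W=1 U=1 S=0
  [2] read 0x29 idx=1: raw=0x2A087 flags P=1 W=1 U=1 S=1
  → PA=0x2A269 (huge @L2)  (3 entries read)
#1 VA=0x68501A002E9 (r,user):
  [0] read 0x23 idx=13: raw=0x2C007 flags P=1 W=1 U=1 S=0
  [1] read 0x2C idx=20: raw=0x2F007 flags P=1 W=1 U=1 S=0
  [2] read 0x2F idx=13: raw=0x33087 flags P=1 W=1 U=1 S=1
  → PA=0x332E9 (huge @L2)  (3 entries read)
#2 VA=0x80000000C15 (w,user):
  [0] read 0x23 idx=16: raw=0x36087 flags P=1 W=1 U=1 S=1
  → PA=0x36C15 (huge @L0)  (1 entries read)

Access #1 fault: NONE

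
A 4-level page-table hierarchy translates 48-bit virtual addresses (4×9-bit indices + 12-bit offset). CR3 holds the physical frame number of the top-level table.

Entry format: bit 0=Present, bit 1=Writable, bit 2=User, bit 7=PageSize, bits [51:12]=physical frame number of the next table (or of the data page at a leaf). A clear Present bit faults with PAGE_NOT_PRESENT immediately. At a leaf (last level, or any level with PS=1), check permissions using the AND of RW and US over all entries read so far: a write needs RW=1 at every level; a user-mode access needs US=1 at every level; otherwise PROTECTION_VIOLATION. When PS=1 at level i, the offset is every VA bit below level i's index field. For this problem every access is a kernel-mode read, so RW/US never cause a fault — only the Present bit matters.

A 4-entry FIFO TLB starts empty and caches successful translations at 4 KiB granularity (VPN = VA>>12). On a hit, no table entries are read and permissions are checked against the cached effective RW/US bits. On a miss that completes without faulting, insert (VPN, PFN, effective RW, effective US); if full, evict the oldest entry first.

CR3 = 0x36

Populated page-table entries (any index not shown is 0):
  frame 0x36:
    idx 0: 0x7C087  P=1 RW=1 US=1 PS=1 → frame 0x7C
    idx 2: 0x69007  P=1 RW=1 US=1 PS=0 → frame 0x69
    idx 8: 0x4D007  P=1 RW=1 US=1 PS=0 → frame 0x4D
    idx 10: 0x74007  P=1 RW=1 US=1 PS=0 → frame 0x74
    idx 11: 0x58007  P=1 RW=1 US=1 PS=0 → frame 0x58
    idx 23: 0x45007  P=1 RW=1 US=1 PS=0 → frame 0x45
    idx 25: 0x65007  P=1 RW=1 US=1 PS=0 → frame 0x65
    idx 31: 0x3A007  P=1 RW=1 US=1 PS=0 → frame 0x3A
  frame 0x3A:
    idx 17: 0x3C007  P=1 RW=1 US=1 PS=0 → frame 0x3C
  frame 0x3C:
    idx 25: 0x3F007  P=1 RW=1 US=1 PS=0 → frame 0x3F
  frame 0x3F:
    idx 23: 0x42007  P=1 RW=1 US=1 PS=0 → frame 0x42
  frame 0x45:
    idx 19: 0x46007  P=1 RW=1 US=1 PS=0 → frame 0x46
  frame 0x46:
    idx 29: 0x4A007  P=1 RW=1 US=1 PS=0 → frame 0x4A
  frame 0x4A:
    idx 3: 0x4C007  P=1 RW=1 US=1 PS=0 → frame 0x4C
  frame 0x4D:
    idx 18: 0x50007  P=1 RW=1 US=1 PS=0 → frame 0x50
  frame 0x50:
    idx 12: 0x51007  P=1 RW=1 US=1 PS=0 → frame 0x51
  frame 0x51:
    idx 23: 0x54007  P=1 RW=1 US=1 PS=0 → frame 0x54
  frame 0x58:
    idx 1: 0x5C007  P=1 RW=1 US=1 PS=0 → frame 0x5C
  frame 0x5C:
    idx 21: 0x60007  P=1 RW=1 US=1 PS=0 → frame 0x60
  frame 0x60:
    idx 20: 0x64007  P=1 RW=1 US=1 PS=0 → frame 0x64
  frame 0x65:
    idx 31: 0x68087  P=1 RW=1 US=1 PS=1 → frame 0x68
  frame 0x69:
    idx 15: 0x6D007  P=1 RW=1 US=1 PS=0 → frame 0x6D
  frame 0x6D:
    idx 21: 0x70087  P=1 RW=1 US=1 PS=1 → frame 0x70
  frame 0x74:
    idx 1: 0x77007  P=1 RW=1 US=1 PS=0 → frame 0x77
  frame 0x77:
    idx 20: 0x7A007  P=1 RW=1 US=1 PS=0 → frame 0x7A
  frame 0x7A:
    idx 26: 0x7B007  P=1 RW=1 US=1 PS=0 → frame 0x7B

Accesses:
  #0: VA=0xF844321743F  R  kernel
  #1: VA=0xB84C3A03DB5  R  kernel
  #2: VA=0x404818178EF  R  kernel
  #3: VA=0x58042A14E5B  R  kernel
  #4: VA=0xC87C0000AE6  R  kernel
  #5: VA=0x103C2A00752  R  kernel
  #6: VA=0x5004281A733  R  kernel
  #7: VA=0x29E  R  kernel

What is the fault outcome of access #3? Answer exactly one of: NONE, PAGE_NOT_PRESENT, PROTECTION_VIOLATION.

Trace:
#0 VA=0xF844321743F (r,kernel):
  [0] read 0x36 idx=31: raw=0x3A007 flags P=1 W=1 U=1 S=0
  [1] read 0x3A idx=17: raw=0x3C007 flags P=1 W=1 U=1 S=0
  [2] read 0x3C idx=25: raw=0x3F007 flags P=1 W=1 U=1 S=0
  [3] read 0x3F idx=23: raw=0x42007 flags P=1 W=1 U=1 S=0
  ✓ 0x4243F  — 4 lookups
#1 VA=0xB84C3A03DB5 (r,kernel):
  [0] read 0x36 idx=23: raw=0x45007 flags P=1 W=1 U=1 S=0
  [1] read 0x45 idx=19: raw=0x46007 flags P=1 W=1 U=1 S=0
  [2] read 0x46 idx=29: raw=0x4A007 flags P=1 W=1 U=1 S=0
  [3] read 0x4A idx=3: raw=0x4C007 flags P=1 W=1 U=1 S=0
  ✓ 0x4CDB5  — 4 lookups
#2 VA=0x404818178EF (r,kernel):
  [0] read 0x36 idx=8: raw=0x4D007 flags P=1 W=1 U=1 S=0
  [1] read 0x4D idx=18: raw=0x50007 flags P=1 W=1 U=1 S=0
  [2] read 0x50 idx=12: raw=0x51007 flags P=1 W=1 U=1 S=0
  [3] read 0x51 idx=23: raw=0x54007 flags P=1 W=1 U=1 S=0
  ✓ 0x548EF  — 4 lookups
#3 VA=0x58042A14E5B (r,kernel):
  [0] read 0x36 idx=11: raw=0x58007 flags P=1 W=1 U=1 S=0
  [1] read 0x58 idx=1: raw=0x5C007 flags P=1 W=1 U=1 S=0
  [2] read 0x5C idx=21: raw=0x60007 flags P=1 W=1 U=1 S=0
  [3] read 0x60 idx=20: raw=0x64007 flags P=1 W=1 U=1 S=0
  ✓ 0x64E5B  — 4 lookups
#4 VA=0xC87C0000AE6 (r,kernel):
  [0] read 0x36 idx=25: raw=0x65007 flags P=1 W=1 U=1 S=0
  [1] read 0x65 idx=31: raw=0x68087 flags P=1 W=1 U=1 S=1
  ✓ 0x68AE6 (huge @L1)  — 2 lookups
#5 VA=0x103C2A00752 (r,kernel):
  [0] read 0x36 idx=2: raw=0x69007 flags P=1 W=1 U=1 S=0
  [1] read 0x69 idx=15: raw=0x6D007 flags P=1 W=1 U=1 S=0
  [2] read 0x6D idx=21: raw=0x70087 flags P=1 W=1 U=1 S=1
  ✓ 0x70752 (huge @L2)  — 3 lookups
#6 VA=0x5004281A733 (r,kernel):
  [0] read 0x36 idx=10: raw=0x74007 flags P=1 W=1 U=1 S=0
  [1] read 0x74 idx=1: raw=0x77007 flags P=1 W=1 U=1 S=0
  [2] read 0x77 idx=20: raw=0x7A007 flags P=1 W=1 U=1 S=0
  [3] read 0x7A idx=26: raw=0x7B007 flags P=1 W=1 U=1 S=0
  ✓ 0x7B733  — 4 lookups
#7 VA=0x29E (r,kernel):
  [0] read 0x36 idx=0: raw=0x7C087 flags P=1 W=1 U=1 S=1
  ✓ 0x7C29E (huge @L0)  — 1 lookups

Access #3 fault: NONE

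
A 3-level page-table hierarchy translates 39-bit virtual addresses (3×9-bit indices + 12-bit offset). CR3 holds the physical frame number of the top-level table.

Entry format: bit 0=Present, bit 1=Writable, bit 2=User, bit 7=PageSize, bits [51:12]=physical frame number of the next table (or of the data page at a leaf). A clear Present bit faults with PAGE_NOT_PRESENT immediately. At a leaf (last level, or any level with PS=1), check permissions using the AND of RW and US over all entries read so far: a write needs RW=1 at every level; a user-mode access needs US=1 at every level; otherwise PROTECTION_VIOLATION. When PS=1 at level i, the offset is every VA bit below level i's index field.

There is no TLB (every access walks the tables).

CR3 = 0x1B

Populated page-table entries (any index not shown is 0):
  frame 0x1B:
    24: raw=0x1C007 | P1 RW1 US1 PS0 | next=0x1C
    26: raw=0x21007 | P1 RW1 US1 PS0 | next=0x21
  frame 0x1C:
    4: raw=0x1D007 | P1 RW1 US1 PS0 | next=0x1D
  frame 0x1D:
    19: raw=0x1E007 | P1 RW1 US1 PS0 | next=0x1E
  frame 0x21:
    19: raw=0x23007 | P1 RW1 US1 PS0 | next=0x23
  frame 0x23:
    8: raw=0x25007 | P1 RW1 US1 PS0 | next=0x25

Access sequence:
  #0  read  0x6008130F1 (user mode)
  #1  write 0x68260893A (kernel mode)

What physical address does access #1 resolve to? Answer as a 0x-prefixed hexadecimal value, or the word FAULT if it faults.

Trace:
#0 VA=0x6008130F1 (r,user):
  lvl0: tbl 0x1B, slot 24 ⇒ 0x1C007 (P1/RW1/US1/PS0)
  lvl1: tbl 0x1C, slot 4 ⇒ 0x1D007 (P1/RW1/US1/PS0)
  lvl2: tbl 0x1D, slot 19 ⇒ 0x1E007 (P1/RW1/US1/PS0)
  → PA=0x1E0F1  (3 entries read)
#1 VA=0x68260893A (w,kernel):
  lvl0: tbl 0x1B, slot 26 ⇒ 0x21007 (P1/RW1/US1/PS0)
  lvl1: tbl 0x21, slot 19 ⇒ 0x23007 (P1/RW1/US1/PS0)
  lvl2: tbl 0x23, slot 8 ⇒ 0x25007 (P1/RW1/US1/PS0)
  → PA=0x2593A  (3 entries read)

Access #1 PA: 0x2593A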